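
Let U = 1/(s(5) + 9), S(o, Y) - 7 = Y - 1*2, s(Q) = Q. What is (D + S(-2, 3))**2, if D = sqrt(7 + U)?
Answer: 995/14 + 24*sqrt(154)/7 ≈ 113.62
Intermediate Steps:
S(o, Y) = 5 + Y (S(o, Y) = 7 + (Y - 1*2) = 7 + (Y - 2) = 7 + (-2 + Y) = 5 + Y)
U = 1/14 (U = 1/(5 + 9) = 1/14 ≈ 0.071429)
D = 3*sqrt(154)/14 (D = sqrt(7 + 1/14) = sqrt(99/14) = 3*sqrt(154)/14 ≈ 2.6592)
(D + S(-2, 3))**2 = (3*sqrt(154)/14 + (5 + 3))**2 = (3*sqrt(154)/14 + 8)**2 = (8 + 3*sqrt(154)/14)**2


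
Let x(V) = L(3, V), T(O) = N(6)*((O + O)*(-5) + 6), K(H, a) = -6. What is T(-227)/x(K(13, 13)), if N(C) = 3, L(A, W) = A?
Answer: 2276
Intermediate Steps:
T(O) = 18 - 30*O (T(O) = 3*((O + O)*(-5) + 6) = 3*((2*O)*(-5) + 6) = 3*(-10*O + 6) = 3*(6 - 10*O) = 18 - 30*O)
x(V) = 3
T(-227)/x(K(13, 13)) = (18 - 30*(-227))/3 = (18 + 6810)*(1/3) = 6828*(1/3) = 2276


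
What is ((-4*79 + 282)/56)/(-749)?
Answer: 17/20972 ≈ 0.00081060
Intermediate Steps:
((-4*79 + 282)/56)/(-749) = ((-316 + 282)*(1/56))*(-1/749) = -34*1/56*(-1/749) = -17/28*(-1/749) = 17/20972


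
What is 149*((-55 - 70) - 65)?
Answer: -28310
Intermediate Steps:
149*((-55 - 70) - 65) = 149*(-125 - 65) = 149*(-190) = -28310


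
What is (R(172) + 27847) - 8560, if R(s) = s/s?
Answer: 19288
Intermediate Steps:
R(s) = 1
(R(172) + 27847) - 8560 = (1 + 27847) - 8560 = 27848 - 8560 = 19288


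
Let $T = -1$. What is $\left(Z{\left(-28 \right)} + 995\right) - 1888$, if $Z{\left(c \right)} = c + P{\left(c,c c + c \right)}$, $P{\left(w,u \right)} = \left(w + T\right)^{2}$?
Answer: $-80$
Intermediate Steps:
$P{\left(w,u \right)} = \left(-1 + w\right)^{2}$ ($P{\left(w,u \right)} = \left(w - 1\right)^{2} = \left(-1 + w\right)^{2}$)
$Z{\left(c \right)} = c + \left(-1 + c\right)^{2}$
$\left(Z{\left(-28 \right)} + 995\right) - 1888 = \left(\left(-28 + \left(-1 - 28\right)^{2}\right) + 995\right) - 1888 = \left(\left(-28 + \left(-29\right)^{2}\right) + 995\right) - 1888 = \left(\left(-28 + 841\right) + 995\right) - 1888 = \left(813 + 995\right) - 1888 = 1808 - 1888 = -80$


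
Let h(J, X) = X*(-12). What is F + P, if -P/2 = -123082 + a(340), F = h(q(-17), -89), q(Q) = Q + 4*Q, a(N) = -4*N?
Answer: 249952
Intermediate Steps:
q(Q) = 5*Q
h(J, X) = -12*X
F = 1068 (F = -12*(-89) = 1068)
P = 248884 (P = -2*(-123082 - 4*340) = -2*(-123082 - 1360) = -2*(-124442) = 248884)
F + P = 1068 + 248884 = 249952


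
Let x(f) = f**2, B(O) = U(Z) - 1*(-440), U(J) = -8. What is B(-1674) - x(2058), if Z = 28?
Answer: -4234932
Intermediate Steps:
B(O) = 432 (B(O) = -8 - 1*(-440) = -8 + 440 = 432)
B(-1674) - x(2058) = 432 - 1*2058**2 = 432 - 1*4235364 = 432 - 4235364 = -4234932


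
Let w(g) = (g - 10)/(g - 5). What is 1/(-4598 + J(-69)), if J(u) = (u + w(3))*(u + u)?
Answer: 1/4441 ≈ 0.00022517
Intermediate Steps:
w(g) = (-10 + g)/(-5 + g)
J(u) = 2*u*(7/2 + u) (J(u) = (u + (-10 + 3)/(-5 + 3))*(u + u) = (u - 7/(-2))*(2*u) = (u - ½*(-7))*(2*u) = (u + 7/2)*(2*u) = (7/2 + u)*(2*u) = 2*u*(7/2 + u))
1/(-4598 + J(-69)) = 1/(-4598 - 69*(7 + 2*(-69))) = 1/(-4598 - 69*(7 - 138)) = 1/(-4598 - 69*(-131)) = 1/(-4598 + 9039) = 1/4441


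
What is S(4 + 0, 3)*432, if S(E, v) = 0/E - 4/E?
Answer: -432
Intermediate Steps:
S(E, v) = -4/E (S(E, v) = 0 - 4/E = -4/E)
S(4 + 0, 3)*432 = -4/(4 + 0)*432 = -4/4*432 = -4*¼*432 = -1*432 = -432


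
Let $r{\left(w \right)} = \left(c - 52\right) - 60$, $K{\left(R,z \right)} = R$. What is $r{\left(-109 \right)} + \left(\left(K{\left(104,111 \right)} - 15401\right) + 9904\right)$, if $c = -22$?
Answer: $-5527$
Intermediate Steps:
$r{\left(w \right)} = -134$ ($r{\left(w \right)} = \left(-22 - 52\right) - 60 = -74 - 60 = -134$)
$r{\left(-109 \right)} + \left(\left(K{\left(104,111 \right)} - 15401\right) + 9904\right) = -134 + \left(\left(104 - 15401\right) + 9904\right) = -134 + \left(-15297 + 9904\right) = -134 - 5393 = -5527$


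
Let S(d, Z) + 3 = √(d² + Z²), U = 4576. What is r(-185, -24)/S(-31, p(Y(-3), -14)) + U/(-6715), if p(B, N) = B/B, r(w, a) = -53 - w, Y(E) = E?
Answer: -1701788/6399395 + 132*√962/953 ≈ 4.0301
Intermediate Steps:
p(B, N) = 1
S(d, Z) = -3 + √(Z² + d²) (S(d, Z) = -3 + √(d² + Z²) = -3 + √(Z² + d²))
r(-185, -24)/S(-31, p(Y(-3), -14)) + U/(-6715) = (-53 - 1*(-185))/(-3 + √(1² + (-31)²)) + 4576/(-6715) = (-53 + 185)/(-3 + √(1 + 961)) + 4576*(-1/6715) = 132/(-3 + √962) - 4576/6715 = -4576/6715 + 132/(-3 + √962)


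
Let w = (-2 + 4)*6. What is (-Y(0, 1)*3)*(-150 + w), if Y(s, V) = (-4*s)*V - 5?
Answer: -2070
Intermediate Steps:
Y(s, V) = -5 - 4*V*s (Y(s, V) = -4*V*s - 5 = -5 - 4*V*s)
w = 12 (w = 2*6 = 12)
(-Y(0, 1)*3)*(-150 + w) = (-(-5 - 4*1*0)*3)*(-150 + 12) = (-(-5 + 0)*3)*(-138) = (-1*(-5)*3)*(-138) = (5*3)*(-138) = 15*(-138) = -2070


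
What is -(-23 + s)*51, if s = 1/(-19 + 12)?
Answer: 8262/7 ≈ 1180.3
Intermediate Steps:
s = -⅐ (s = 1/(-7) = -⅐ ≈ -0.14286)
-(-23 + s)*51 = -(-23 - ⅐)*51 = -(-162)*51/7 = -1*(-8262/7) = 8262/7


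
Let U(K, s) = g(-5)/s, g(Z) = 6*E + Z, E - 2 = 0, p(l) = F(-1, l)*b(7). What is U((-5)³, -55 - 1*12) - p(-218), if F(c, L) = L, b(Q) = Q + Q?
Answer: 204477/67 ≈ 3051.9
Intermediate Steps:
b(Q) = 2*Q
p(l) = 14*l (p(l) = l*(2*7) = l*14 = 14*l)
E = 2 (E = 2 + 0 = 2)
g(Z) = 12 + Z (g(Z) = 6*2 + Z = 12 + Z)
U(K, s) = 7/s (U(K, s) = (12 - 5)/s = 7/s)
U((-5)³, -55 - 1*12) - p(-218) = 7/(-55 - 1*12) - 14*(-218) = 7/(-55 - 12) - 1*(-3052) = 7/(-67) + 3052 = 7*(-1/67) + 3052 = -7/67 + 3052 = 204477/67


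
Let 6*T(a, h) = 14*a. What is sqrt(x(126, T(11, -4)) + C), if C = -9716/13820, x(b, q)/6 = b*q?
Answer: sqrt(231617640905)/3455 ≈ 139.30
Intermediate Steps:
T(a, h) = 7*a/3 (T(a, h) = (14*a)/6 = 7*a/3)
x(b, q) = 6*b*q (x(b, q) = 6*(b*q) = 6*b*q)
C = -2429/3455 (C = -9716*1/13820 = -2429/3455 ≈ -0.70304)
sqrt(x(126, T(11, -4)) + C) = sqrt(6*126*((7/3)*11) - 2429/3455) = sqrt(6*126*(77/3) - 2429/3455) = sqrt(19404 - 2429/3455) = sqrt(67038391/3455) = sqrt(231617640905)/3455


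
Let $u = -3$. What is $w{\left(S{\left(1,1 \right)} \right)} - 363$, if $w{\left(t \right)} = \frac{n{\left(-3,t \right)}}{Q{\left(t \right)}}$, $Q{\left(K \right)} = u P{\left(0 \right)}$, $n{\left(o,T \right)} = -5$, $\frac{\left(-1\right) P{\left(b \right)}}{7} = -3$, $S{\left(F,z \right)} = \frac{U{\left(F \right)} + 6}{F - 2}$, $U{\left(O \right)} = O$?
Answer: $- \frac{22864}{63} \approx -362.92$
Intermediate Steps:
$S{\left(F,z \right)} = \frac{6 + F}{-2 + F}$ ($S{\left(F,z \right)} = \frac{F + 6}{F - 2} = \frac{6 + F}{-2 + F}$)
$P{\left(b \right)} = 21$ ($P{\left(b \right)} = \left(-7\right) \left(-3\right) = 21$)
$Q{\left(K \right)} = -63$ ($Q{\left(K \right)} = \left(-3\right) 21 = -63$)
$w{\left(t \right)} = \frac{5}{63}$ ($w{\left(t \right)} = - \frac{5}{-63} = \left(-5\right) \left(- \frac{1}{63}\right) = \frac{5}{63}$)
$w{\left(S{\left(1,1 \right)} \right)} - 363 = \frac{5}{63} - 363 = - \frac{22864}{63}$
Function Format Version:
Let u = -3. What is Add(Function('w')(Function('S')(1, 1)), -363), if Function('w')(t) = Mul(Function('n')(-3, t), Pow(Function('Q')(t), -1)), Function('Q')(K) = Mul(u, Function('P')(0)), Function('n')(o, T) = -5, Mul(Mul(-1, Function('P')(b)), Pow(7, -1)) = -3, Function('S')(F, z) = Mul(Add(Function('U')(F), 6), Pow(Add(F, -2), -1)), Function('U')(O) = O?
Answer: Rational(-22864, 63) ≈ -362.92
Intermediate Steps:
Function('S')(F, z) = Mul(Pow(Add(-2, F), -1), Add(6, F)) (Function('S')(F, z) = Mul(Add(F, 6), Pow(Add(F, -2), -1)) = Mul(Add(6, F), Pow(Add(-2, F), -1)) = Mul(Pow(Add(-2, F), -1), Add(6, F)))
Function('P')(b) = 21 (Function('P')(b) = Mul(-7, -3) = 21)
Function('Q')(K) = -63 (Function('Q')(K) = Mul(-3, 21) = -63)
Function('w')(t) = Rational(5, 63) (Function('w')(t) = Mul(-5, Pow(-63, -1)) = Mul(-5, Rational(-1, 63)) = Rational(5, 63))
Add(Function('w')(Function('S')(1, 1)), -363) = Add(Rational(5, 63), -363) = Rational(-22864, 63)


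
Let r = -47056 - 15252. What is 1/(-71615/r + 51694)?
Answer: 62308/3221021367 ≈ 1.9344e-5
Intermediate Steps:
r = -62308
1/(-71615/r + 51694) = 1/(-71615/(-62308) + 51694) = 1/(-71615*(-1/62308) + 51694) = 1/(71615/62308 + 51694) = 1/(3221021367/62308) = 62308/3221021367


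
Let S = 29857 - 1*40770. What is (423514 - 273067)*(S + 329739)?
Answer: 47966415222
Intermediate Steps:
S = -10913 (S = 29857 - 40770 = -10913)
(423514 - 273067)*(S + 329739) = (423514 - 273067)*(-10913 + 329739) = 150447*318826 = 47966415222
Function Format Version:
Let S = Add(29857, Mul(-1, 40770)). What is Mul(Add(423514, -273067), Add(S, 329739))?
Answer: 47966415222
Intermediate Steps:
S = -10913 (S = Add(29857, -40770) = -10913)
Mul(Add(423514, -273067), Add(S, 329739)) = Mul(Add(423514, -273067), Add(-10913, 329739)) = Mul(150447, 318826) = 47966415222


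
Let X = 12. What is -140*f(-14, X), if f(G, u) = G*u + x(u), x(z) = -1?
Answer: 23660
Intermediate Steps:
f(G, u) = -1 + G*u (f(G, u) = G*u - 1 = -1 + G*u)
-140*f(-14, X) = -140*(-1 - 14*12) = -140*(-1 - 168) = -140*(-169) = 23660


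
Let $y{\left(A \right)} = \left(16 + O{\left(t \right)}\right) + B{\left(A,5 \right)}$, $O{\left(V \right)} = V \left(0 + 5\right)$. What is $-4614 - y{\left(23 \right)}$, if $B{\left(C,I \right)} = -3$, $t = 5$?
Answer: $-4652$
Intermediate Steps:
$O{\left(V \right)} = 5 V$ ($O{\left(V \right)} = V 5 = 5 V$)
$y{\left(A \right)} = 38$ ($y{\left(A \right)} = \left(16 + 5 \cdot 5\right) - 3 = \left(16 + 25\right) - 3 = 41 - 3 = 38$)
$-4614 - y{\left(23 \right)} = -4614 - 38 = -4652$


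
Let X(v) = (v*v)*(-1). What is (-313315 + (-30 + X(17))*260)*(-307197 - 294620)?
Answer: 238472995335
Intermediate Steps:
X(v) = -v² (X(v) = v²*(-1) = -v²)
(-313315 + (-30 + X(17))*260)*(-307197 - 294620) = (-313315 + (-30 - 1*17²)*260)*(-307197 - 294620) = (-313315 + (-30 - 1*289)*260)*(-601817) = (-313315 + (-30 - 289)*260)*(-601817) = (-313315 - 319*260)*(-601817) = (-313315 - 82940)*(-601817) = -396255*(-601817) = 238472995335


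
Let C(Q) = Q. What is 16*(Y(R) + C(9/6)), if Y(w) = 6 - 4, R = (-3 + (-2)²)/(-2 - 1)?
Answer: 56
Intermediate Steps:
R = -⅓ (R = (-3 + 4)/(-3) = 1*(-⅓) = -⅓ ≈ -0.33333)
Y(w) = 2
16*(Y(R) + C(9/6)) = 16*(2 + 9/6) = 16*(2 + 9*(⅙)) = 16*(2 + 3/2) = 16*(7/2) = 56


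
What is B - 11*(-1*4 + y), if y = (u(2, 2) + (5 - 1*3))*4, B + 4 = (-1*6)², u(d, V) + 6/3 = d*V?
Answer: -100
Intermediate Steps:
u(d, V) = -2 + V*d (u(d, V) = -2 + d*V = -2 + V*d)
B = 32 (B = -4 + (-1*6)² = -4 + (-6)² = -4 + 36 = 32)
y = 16 (y = ((-2 + 2*2) + (5 - 1*3))*4 = ((-2 + 4) + (5 - 3))*4 = (2 + 2)*4 = 4*4 = 16)
B - 11*(-1*4 + y) = 32 - 11*(-1*4 + 16) = 32 - 11*(-4 + 16) = 32 - 11*12 = 32 - 132 = -100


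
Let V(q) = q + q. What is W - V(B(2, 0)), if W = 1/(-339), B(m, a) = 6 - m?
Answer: -2713/339 ≈ -8.0029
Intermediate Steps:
V(q) = 2*q
W = -1/339 ≈ -0.0029499
W - V(B(2, 0)) = -1/339 - 2*(6 - 1*2) = -1/339 - 2*(6 - 2) = -1/339 - 2*4 = -1/339 - 1*8 = -1/339 - 8 = -2713/339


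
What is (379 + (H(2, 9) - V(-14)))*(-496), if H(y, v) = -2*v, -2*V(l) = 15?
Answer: -182776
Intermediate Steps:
V(l) = -15/2 (V(l) = -1/2*15 = -15/2)
(379 + (H(2, 9) - V(-14)))*(-496) = (379 + (-2*9 - 1*(-15/2)))*(-496) = (379 + (-18 + 15/2))*(-496) = (379 - 21/2)*(-496) = (737/2)*(-496) = -182776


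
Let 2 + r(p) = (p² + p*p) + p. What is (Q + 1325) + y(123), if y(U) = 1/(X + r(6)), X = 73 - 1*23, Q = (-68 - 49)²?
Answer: 1891765/126 ≈ 15014.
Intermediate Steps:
r(p) = -2 + p + 2*p² (r(p) = -2 + ((p² + p*p) + p) = -2 + ((p² + p²) + p) = -2 + (2*p² + p) = -2 + (p + 2*p²) = -2 + p + 2*p²)
Q = 13689 (Q = (-117)² = 13689)
X = 50 (X = 73 - 23 = 50)
y(U) = 1/126 (y(U) = 1/(50 + (-2 + 6 + 2*6²)) = 1/(50 + (-2 + 6 + 2*36)) = 1/(50 + (-2 + 6 + 72)) = 1/(50 + 76) = 1/126)
(Q + 1325) + y(123) = (13689 + 1325) + 1/126 = 15014 + 1/126 = 1891765/126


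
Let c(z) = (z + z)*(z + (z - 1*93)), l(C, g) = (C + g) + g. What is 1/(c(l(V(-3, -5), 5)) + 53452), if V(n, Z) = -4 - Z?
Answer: 1/51890 ≈ 1.9272e-5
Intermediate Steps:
l(C, g) = C + 2*g
c(z) = 2*z*(-93 + 2*z) (c(z) = (2*z)*(z + (z - 93)) = (2*z)*(z + (-93 + z)) = (2*z)*(-93 + 2*z) = 2*z*(-93 + 2*z))
1/(c(l(V(-3, -5), 5)) + 53452) = 1/(2*((-4 - 1*(-5)) + 2*5)*(-93 + 2*((-4 - 1*(-5)) + 2*5)) + 53452) = 1/(2*((-4 + 5) + 10)*(-93 + 2*((-4 + 5) + 10)) + 53452) = 1/(2*(1 + 10)*(-93 + 2*(1 + 10)) + 53452) = 1/(2*11*(-93 + 2*11) + 53452) = 1/(2*11*(-93 + 22) + 53452) = 1/(2*11*(-71) + 53452) = 1/(-1562 + 53452) = 1/51890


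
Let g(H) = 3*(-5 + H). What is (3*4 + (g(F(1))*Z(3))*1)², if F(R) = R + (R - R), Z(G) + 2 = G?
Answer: 0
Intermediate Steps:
Z(G) = -2 + G
F(R) = R (F(R) = R + 0 = R)
g(H) = -15 + 3*H
(3*4 + (g(F(1))*Z(3))*1)² = (3*4 + ((-15 + 3*1)*(-2 + 3))*1)² = (12 + ((-15 + 3)*1)*1)² = (12 - 12*1*1)² = (12 - 12*1)² = (12 - 12)² = 0² = 0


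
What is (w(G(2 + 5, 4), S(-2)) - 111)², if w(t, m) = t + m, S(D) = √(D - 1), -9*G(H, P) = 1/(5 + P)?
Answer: 80836381/6561 - 17984*I*√3/81 ≈ 12321.0 - 384.56*I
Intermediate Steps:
G(H, P) = -1/(9*(5 + P))
S(D) = √(-1 + D)
w(t, m) = m + t
(w(G(2 + 5, 4), S(-2)) - 111)² = ((√(-1 - 2) - 1/(45 + 9*4)) - 111)² = ((√(-3) - 1/(45 + 36)) - 111)² = ((I*√3 - 1/81) - 111)² = ((-1/81 + I*√3) - 111)² = (-8992/81 + I*√3)²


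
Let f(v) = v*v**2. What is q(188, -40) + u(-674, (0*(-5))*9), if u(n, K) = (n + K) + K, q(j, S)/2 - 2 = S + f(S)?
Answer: -128750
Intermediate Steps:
f(v) = v**3
q(j, S) = 4 + 2*S + 2*S**3 (q(j, S) = 4 + 2*(S + S**3) = 4 + (2*S + 2*S**3) = 4 + 2*S + 2*S**3)
u(n, K) = n + 2*K (u(n, K) = (K + n) + K = n + 2*K)
q(188, -40) + u(-674, (0*(-5))*9) = (4 + 2*(-40) + 2*(-40)**3) + (-674 + 2*((0*(-5))*9)) = (4 - 80 + 2*(-64000)) + (-674 + 2*(0*9)) = (4 - 80 - 128000) + (-674 + 2*0) = -128076 + (-674 + 0) = -128076 - 674 = -128750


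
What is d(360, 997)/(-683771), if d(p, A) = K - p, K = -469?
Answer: 829/683771 ≈ 0.0012124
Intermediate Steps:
d(p, A) = -469 - p
d(360, 997)/(-683771) = (-469 - 1*360)/(-683771) = (-469 - 360)*(-1/683771) = -829*(-1/683771) = 829/683771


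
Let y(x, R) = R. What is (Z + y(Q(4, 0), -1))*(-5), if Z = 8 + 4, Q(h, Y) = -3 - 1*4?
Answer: -55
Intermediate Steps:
Q(h, Y) = -7 (Q(h, Y) = -3 - 4 = -7)
Z = 12
(Z + y(Q(4, 0), -1))*(-5) = (12 - 1)*(-5) = 11*(-5) = -55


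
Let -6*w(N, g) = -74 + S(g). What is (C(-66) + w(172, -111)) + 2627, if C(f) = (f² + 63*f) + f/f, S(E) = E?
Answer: 17141/6 ≈ 2856.8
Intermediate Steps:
w(N, g) = 37/3 - g/6 (w(N, g) = -(-74 + g)/6 = 37/3 - g/6)
C(f) = 1 + f² + 63*f (C(f) = (f² + 63*f) + 1 = 1 + f² + 63*f)
(C(-66) + w(172, -111)) + 2627 = ((1 + (-66)² + 63*(-66)) + (37/3 - ⅙*(-111))) + 2627 = ((1 + 4356 - 4158) + (37/3 + 37/2)) + 2627 = (199 + 185/6) + 2627 = 1379/6 + 2627 = 17141/6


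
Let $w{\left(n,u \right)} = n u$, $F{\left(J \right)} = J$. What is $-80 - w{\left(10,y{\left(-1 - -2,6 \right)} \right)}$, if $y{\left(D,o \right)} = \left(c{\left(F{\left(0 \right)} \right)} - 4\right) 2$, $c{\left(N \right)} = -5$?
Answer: $100$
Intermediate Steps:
$y{\left(D,o \right)} = -18$ ($y{\left(D,o \right)} = \left(-5 - 4\right) 2 = \left(-9\right) 2 = -18$)
$-80 - w{\left(10,y{\left(-1 - -2,6 \right)} \right)} = -80 - 10 \left(-18\right) = -80 - -180 = -80 + 180 = 100$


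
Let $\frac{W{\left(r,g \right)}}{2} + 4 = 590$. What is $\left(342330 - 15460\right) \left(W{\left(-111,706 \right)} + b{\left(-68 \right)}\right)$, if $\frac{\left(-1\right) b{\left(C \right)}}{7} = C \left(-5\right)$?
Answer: $-394858960$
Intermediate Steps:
$b{\left(C \right)} = 35 C$ ($b{\left(C \right)} = - 7 C \left(-5\right) = - 7 \left(- 5 C\right) = 35 C$)
$W{\left(r,g \right)} = 1172$ ($W{\left(r,g \right)} = -8 + 2 \cdot 590 = -8 + 1180 = 1172$)
$\left(342330 - 15460\right) \left(W{\left(-111,706 \right)} + b{\left(-68 \right)}\right) = \left(342330 - 15460\right) \left(1172 + 35 \left(-68\right)\right) = 326870 \left(1172 - 2380\right) = 326870 \left(-1208\right) = -394858960$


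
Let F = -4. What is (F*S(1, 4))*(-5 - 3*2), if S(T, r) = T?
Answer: 44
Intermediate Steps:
(F*S(1, 4))*(-5 - 3*2) = (-4*1)*(-5 - 3*2) = -4*(-5 - 6) = -4*(-11) = 44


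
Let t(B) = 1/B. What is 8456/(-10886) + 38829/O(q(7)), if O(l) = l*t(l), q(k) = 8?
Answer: 211342019/5443 ≈ 38828.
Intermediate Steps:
O(l) = 1 (O(l) = l/l = 1)
8456/(-10886) + 38829/O(q(7)) = 8456/(-10886) + 38829/1 = 8456*(-1/10886) + 38829*1 = -4228/5443 + 38829 = 211342019/5443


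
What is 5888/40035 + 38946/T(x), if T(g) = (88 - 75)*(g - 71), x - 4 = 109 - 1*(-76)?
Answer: 784117651/30706845 ≈ 25.536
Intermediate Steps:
x = 189 (x = 4 + (109 - 1*(-76)) = 4 + (109 + 76) = 4 + 185 = 189)
T(g) = -923 + 13*g (T(g) = 13*(-71 + g) = -923 + 13*g)
5888/40035 + 38946/T(x) = 5888/40035 + 38946/(-923 + 13*189) = 5888*(1/40035) + 38946/(-923 + 2457) = 5888/40035 + 38946/1534 = 5888/40035 + 38946*(1/1534) = 5888/40035 + 19473/767 = 784117651/30706845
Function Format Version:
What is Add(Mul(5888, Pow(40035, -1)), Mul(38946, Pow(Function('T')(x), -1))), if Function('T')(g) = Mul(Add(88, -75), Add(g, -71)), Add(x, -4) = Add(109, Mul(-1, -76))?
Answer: Rational(784117651, 30706845) ≈ 25.536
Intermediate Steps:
x = 189 (x = Add(4, Add(109, Mul(-1, -76))) = Add(4, Add(109, 76)) = Add(4, 185) = 189)
Function('T')(g) = Add(-923, Mul(13, g)) (Function('T')(g) = Mul(13, Add(-71, g)) = Add(-923, Mul(13, g)))
Add(Mul(5888, Pow(40035, -1)), Mul(38946, Pow(Function('T')(x), -1))) = Add(Mul(5888, Pow(40035, -1)), Mul(38946, Pow(Add(-923, Mul(13, 189)), -1))) = Add(Mul(5888, Rational(1, 40035)), Mul(38946, Pow(Add(-923, 2457), -1))) = Add(Rational(5888, 40035), Mul(38946, Pow(1534, -1))) = Add(Rational(5888, 40035), Mul(38946, Rational(1, 1534))) = Add(Rational(5888, 40035), Rational(19473, 767)) = Rational(784117651, 30706845)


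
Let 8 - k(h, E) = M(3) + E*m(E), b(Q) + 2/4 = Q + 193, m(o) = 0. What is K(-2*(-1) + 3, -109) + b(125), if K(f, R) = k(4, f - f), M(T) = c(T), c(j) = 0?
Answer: 651/2 ≈ 325.50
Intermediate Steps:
M(T) = 0
b(Q) = 385/2 + Q (b(Q) = -1/2 + (Q + 193) = -1/2 + (193 + Q) = 385/2 + Q)
k(h, E) = 8 (k(h, E) = 8 - (0 + E*0) = 8 - (0 + 0) = 8 - 1*0 = 8 + 0 = 8)
K(f, R) = 8
K(-2*(-1) + 3, -109) + b(125) = 8 + (385/2 + 125) = 8 + 635/2 = 651/2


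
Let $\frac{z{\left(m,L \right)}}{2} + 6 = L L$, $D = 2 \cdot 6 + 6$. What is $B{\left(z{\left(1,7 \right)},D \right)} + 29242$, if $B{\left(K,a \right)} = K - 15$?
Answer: $29313$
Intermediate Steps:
$D = 18$ ($D = 12 + 6 = 18$)
$z{\left(m,L \right)} = -12 + 2 L^{2}$ ($z{\left(m,L \right)} = -12 + 2 L L = -12 + 2 L^{2}$)
$B{\left(K,a \right)} = -15 + K$
$B{\left(z{\left(1,7 \right)},D \right)} + 29242 = \left(-15 - \left(12 - 2 \cdot 7^{2}\right)\right) + 29242 = \left(-15 + \left(-12 + 2 \cdot 49\right)\right) + 29242 = \left(-15 + \left(-12 + 98\right)\right) + 29242 = \left(-15 + 86\right) + 29242 = 71 + 29242 = 29313$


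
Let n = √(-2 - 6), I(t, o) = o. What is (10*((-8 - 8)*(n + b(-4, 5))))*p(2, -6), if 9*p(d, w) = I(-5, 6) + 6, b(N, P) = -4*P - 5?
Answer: 16000/3 - 1280*I*√2/3 ≈ 5333.3 - 603.4*I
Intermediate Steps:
b(N, P) = -5 - 4*P
n = 2*I*√2 (n = √(-8) = 2*I*√2 ≈ 2.8284*I)
p(d, w) = 4/3 (p(d, w) = (6 + 6)/9 = (⅑)*12 = 4/3)
(10*((-8 - 8)*(n + b(-4, 5))))*p(2, -6) = (10*((-8 - 8)*(2*I*√2 + (-5 - 4*5))))*(4/3) = (10*(-16*(2*I*√2 + (-5 - 20))))*(4/3) = (10*(-16*(2*I*√2 - 25)))*(4/3) = (10*(-16*(-25 + 2*I*√2)))*(4/3) = (10*(400 - 32*I*√2))*(4/3) = (4000 - 320*I*√2)*(4/3) = 16000/3 - 1280*I*√2/3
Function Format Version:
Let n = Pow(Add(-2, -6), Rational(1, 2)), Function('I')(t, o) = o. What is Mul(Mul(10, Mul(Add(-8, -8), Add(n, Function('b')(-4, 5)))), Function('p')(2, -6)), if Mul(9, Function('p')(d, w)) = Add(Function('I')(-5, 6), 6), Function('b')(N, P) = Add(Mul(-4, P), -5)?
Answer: Add(Rational(16000, 3), Mul(Rational(-1280, 3), I, Pow(2, Rational(1, 2)))) ≈ Add(5333.3, Mul(-603.40, I))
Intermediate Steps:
Function('b')(N, P) = Add(-5, Mul(-4, P))
n = Mul(2, I, Pow(2, Rational(1, 2))) (n = Pow(-8, Rational(1, 2)) = Mul(2, I, Pow(2, Rational(1, 2))) ≈ Mul(2.8284, I))
Function('p')(d, w) = Rational(4, 3) (Function('p')(d, w) = Mul(Rational(1, 9), Add(6, 6)) = Mul(Rational(1, 9), 12) = Rational(4, 3))
Mul(Mul(10, Mul(Add(-8, -8), Add(n, Function('b')(-4, 5)))), Function('p')(2, -6)) = Mul(Mul(10, Mul(Add(-8, -8), Add(Mul(2, I, Pow(2, Rational(1, 2))), Add(-5, Mul(-4, 5))))), Rational(4, 3)) = Mul(Mul(10, Mul(-16, Add(Mul(2, I, Pow(2, Rational(1, 2))), Add(-5, -20)))), Rational(4, 3)) = Mul(Mul(10, Mul(-16, Add(Mul(2, I, Pow(2, Rational(1, 2))), -25))), Rational(4, 3)) = Mul(Mul(10, Mul(-16, Add(-25, Mul(2, I, Pow(2, Rational(1, 2)))))), Rational(4, 3)) = Mul(Mul(10, Add(400, Mul(-32, I, Pow(2, Rational(1, 2))))), Rational(4, 3)) = Mul(Add(4000, Mul(-320, I, Pow(2, Rational(1, 2)))), Rational(4, 3)) = Add(Rational(16000, 3), Mul(Rational(-1280, 3), I, Pow(2, Rational(1, 2))))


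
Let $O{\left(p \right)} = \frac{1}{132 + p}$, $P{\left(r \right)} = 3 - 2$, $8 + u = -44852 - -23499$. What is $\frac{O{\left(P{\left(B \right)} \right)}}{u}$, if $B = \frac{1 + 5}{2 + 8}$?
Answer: $- \frac{1}{2841013} \approx -3.5199 \cdot 10^{-7}$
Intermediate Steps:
$B = \frac{3}{5}$ ($B = \frac{6}{10} = 6 \cdot \frac{1}{10} = \frac{3}{5} \approx 0.6$)
$u = -21361$ ($u = -8 - 21353 = -21361$)
$P{\left(r \right)} = 1$ ($P{\left(r \right)} = 3 - 2 = 1$)
$\frac{O{\left(P{\left(B \right)} \right)}}{u} = \frac{1}{\left(132 + 1\right) \left(-21361\right)} = \frac{1}{133} \left(- \frac{1}{21361}\right) = - \frac{1}{2841013}$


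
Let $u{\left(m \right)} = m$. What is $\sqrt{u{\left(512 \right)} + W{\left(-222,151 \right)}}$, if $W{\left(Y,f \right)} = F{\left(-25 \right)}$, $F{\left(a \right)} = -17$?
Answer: $3 \sqrt{55} \approx 22.249$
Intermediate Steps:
$W{\left(Y,f \right)} = -17$
$\sqrt{u{\left(512 \right)} + W{\left(-222,151 \right)}} = \sqrt{512 - 17} = \sqrt{495} = 3 \sqrt{55}$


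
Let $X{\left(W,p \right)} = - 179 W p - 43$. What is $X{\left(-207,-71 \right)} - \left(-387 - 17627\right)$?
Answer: $-2612792$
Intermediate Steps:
$X{\left(W,p \right)} = -43 - 179 W p$ ($X{\left(W,p \right)} = - 179 W p - 43 = -43 - 179 W p$)
$X{\left(-207,-71 \right)} - \left(-387 - 17627\right) = \left(-43 - \left(-37053\right) \left(-71\right)\right) - \left(-387 - 17627\right) = \left(-43 - 2630763\right) - \left(-387 - 17627\right) = -2630806 - -18014 = -2630806 + 18014 = -2612792$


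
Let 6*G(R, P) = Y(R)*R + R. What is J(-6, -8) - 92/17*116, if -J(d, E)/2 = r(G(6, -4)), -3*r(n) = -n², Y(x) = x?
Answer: -33682/51 ≈ -660.43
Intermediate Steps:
G(R, P) = R/6 + R²/6 (G(R, P) = (R*R + R)/6 = (R² + R)/6 = (R + R²)/6 = R/6 + R²/6)
r(n) = n²/3 (r(n) = -(-1)*n²/3 = n²/3)
J(d, E) = -98/3 (J(d, E) = -2*((⅙)*6*(1 + 6))²/3 = -2*((⅙)*6*7)²/3 = -2*7²/3 = -2*49/3 = -98/3)
J(-6, -8) - 92/17*116 = -98/3 - 92/17*116 = -98/3 - 10672/17 = -33682/51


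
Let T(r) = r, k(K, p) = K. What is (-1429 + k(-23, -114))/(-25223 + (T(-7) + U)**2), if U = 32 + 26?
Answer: 726/11311 ≈ 0.064185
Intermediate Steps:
U = 58
(-1429 + k(-23, -114))/(-25223 + (T(-7) + U)**2) = (-1429 - 23)/(-25223 + (-7 + 58)**2) = -1452/(-25223 + 51**2) = -1452/(-25223 + 2601) = -1452/(-22622) = -1452*(-1/22622) = 726/11311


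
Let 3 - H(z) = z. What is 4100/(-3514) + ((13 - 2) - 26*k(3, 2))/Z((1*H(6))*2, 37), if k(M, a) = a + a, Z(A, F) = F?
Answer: -239251/65009 ≈ -3.6803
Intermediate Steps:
H(z) = 3 - z
k(M, a) = 2*a
4100/(-3514) + ((13 - 2) - 26*k(3, 2))/Z((1*H(6))*2, 37) = 4100/(-3514) + ((13 - 2) - 52*2)/37 = 4100*(-1/3514) + (11 - 26*4)*(1/37) = -2050/1757 + (11 - 104)*(1/37) = -2050/1757 - 93*1/37 = -2050/1757 - 93/37 = -239251/65009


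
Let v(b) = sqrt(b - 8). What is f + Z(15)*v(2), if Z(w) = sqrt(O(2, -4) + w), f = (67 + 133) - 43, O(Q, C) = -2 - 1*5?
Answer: 157 + 4*I*sqrt(3) ≈ 157.0 + 6.9282*I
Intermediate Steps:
v(b) = sqrt(-8 + b)
O(Q, C) = -7 (O(Q, C) = -2 - 5 = -7)
f = 157 (f = 200 - 43 = 157)
Z(w) = sqrt(-7 + w)
f + Z(15)*v(2) = 157 + sqrt(-7 + 15)*sqrt(-8 + 2) = 157 + sqrt(8)*sqrt(-6) = 157 + (2*sqrt(2))*(I*sqrt(6)) = 157 + 4*I*sqrt(3)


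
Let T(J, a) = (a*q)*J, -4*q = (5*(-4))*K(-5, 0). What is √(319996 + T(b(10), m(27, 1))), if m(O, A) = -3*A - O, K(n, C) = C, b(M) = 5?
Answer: 2*√79999 ≈ 565.68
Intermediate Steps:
m(O, A) = -O - 3*A
q = 0 (q = -5*(-4)*0/4 = -(-5)*0 = -¼*0 = 0)
T(J, a) = 0 (T(J, a) = (a*0)*J = 0*J = 0)
√(319996 + T(b(10), m(27, 1))) = √(319996 + 0) = √319996 = 2*√79999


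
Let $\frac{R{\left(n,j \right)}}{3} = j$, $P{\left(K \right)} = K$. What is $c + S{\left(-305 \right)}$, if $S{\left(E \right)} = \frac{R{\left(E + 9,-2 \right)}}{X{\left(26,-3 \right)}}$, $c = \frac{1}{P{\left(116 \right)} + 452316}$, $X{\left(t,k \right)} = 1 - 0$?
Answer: $- \frac{2714591}{452432} \approx -6.0$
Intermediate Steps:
$R{\left(n,j \right)} = 3 j$
$X{\left(t,k \right)} = 1$ ($X{\left(t,k \right)} = 1 + 0 = 1$)
$c = \frac{1}{452432}$ ($c = \frac{1}{116 + 452316} = \frac{1}{452432} \approx 2.2103 \cdot 10^{-6}$)
$S{\left(E \right)} = -6$ ($S{\left(E \right)} = \frac{3 \left(-2\right)}{1} = \left(-6\right) 1 = -6$)
$c + S{\left(-305 \right)} = \frac{1}{452432} - 6 = - \frac{2714591}{452432}$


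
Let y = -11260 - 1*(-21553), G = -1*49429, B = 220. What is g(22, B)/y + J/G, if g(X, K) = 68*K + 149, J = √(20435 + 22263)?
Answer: 15109/10293 - √42698/49429 ≈ 1.4637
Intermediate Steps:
J = √42698 ≈ 206.64
g(X, K) = 149 + 68*K
G = -49429
y = 10293 (y = -11260 + 21553 = 10293)
g(22, B)/y + J/G = (149 + 68*220)/10293 + √42698/(-49429) = (149 + 14960)*(1/10293) + √42698*(-1/49429) = 15109*(1/10293) - √42698/49429 = 15109/10293 - √42698/49429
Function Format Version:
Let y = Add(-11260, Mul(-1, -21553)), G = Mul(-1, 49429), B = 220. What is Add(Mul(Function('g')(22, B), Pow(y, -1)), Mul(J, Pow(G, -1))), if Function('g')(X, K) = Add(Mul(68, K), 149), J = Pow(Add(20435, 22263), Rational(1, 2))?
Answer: Add(Rational(15109, 10293), Mul(Rational(-1, 49429), Pow(42698, Rational(1, 2)))) ≈ 1.4637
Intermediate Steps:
J = Pow(42698, Rational(1, 2)) ≈ 206.64
Function('g')(X, K) = Add(149, Mul(68, K))
G = -49429
y = 10293 (y = Add(-11260, 21553) = 10293)
Add(Mul(Function('g')(22, B), Pow(y, -1)), Mul(J, Pow(G, -1))) = Add(Mul(Add(149, Mul(68, 220)), Pow(10293, -1)), Mul(Pow(42698, Rational(1, 2)), Pow(-49429, -1))) = Add(Mul(Add(149, 14960), Rational(1, 10293)), Mul(Pow(42698, Rational(1, 2)), Rational(-1, 49429))) = Add(Mul(15109, Rational(1, 10293)), Mul(Rational(-1, 49429), Pow(42698, Rational(1, 2)))) = Add(Rational(15109, 10293), Mul(Rational(-1, 49429), Pow(42698, Rational(1, 2))))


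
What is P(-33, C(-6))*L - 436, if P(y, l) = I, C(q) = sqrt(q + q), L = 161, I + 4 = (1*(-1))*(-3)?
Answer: -597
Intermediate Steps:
I = -1 (I = -4 + (1*(-1))*(-3) = -4 - 1*(-3) = -4 + 3 = -1)
C(q) = sqrt(2)*sqrt(q) (C(q) = sqrt(2*q) = sqrt(2)*sqrt(q))
P(y, l) = -1
P(-33, C(-6))*L - 436 = -1*161 - 436 = -161 - 436 = -597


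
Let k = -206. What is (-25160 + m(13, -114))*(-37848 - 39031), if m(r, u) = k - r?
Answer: 1951112141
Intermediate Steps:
m(r, u) = -206 - r
(-25160 + m(13, -114))*(-37848 - 39031) = (-25160 + (-206 - 1*13))*(-37848 - 39031) = (-25160 + (-206 - 13))*(-76879) = (-25160 - 219)*(-76879) = -25379*(-76879) = 1951112141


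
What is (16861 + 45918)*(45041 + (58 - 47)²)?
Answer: 2835225198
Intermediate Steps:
(16861 + 45918)*(45041 + (58 - 47)²) = 62779*(45041 + 11²) = 62779*(45041 + 121) = 62779*45162 = 2835225198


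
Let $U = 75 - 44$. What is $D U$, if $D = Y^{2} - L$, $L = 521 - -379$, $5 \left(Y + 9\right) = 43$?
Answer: $- \frac{697376}{25} \approx -27895.0$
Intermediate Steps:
$Y = - \frac{2}{5}$ ($Y = -9 + \frac{1}{5} \cdot 43 = -9 + \frac{43}{5} = - \frac{2}{5} \approx -0.4$)
$U = 31$
$L = 900$ ($L = 521 + 379 = 900$)
$D = - \frac{22496}{25}$ ($D = \left(- \frac{2}{5}\right)^{2} - 900 = \frac{4}{25} - 900 = - \frac{22496}{25} \approx -899.84$)
$D U = \left(- \frac{22496}{25}\right) 31 = - \frac{697376}{25}$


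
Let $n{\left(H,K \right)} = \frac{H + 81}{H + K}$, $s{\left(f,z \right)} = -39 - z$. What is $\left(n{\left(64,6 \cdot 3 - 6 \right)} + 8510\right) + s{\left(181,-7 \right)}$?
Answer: $\frac{644473}{76} \approx 8479.9$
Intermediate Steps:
$n{\left(H,K \right)} = \frac{81 + H}{H + K}$
$\left(n{\left(64,6 \cdot 3 - 6 \right)} + 8510\right) + s{\left(181,-7 \right)} = \left(\frac{81 + 64}{64 + \left(6 \cdot 3 - 6\right)} + 8510\right) - 32 = \left(\frac{1}{64 + \left(18 - 6\right)} 145 + 8510\right) + \left(-39 + 7\right) = \left(\frac{1}{64 + 12} \cdot 145 + 8510\right) - 32 = \left(\frac{1}{76} \cdot 145 + 8510\right) - 32 = \left(\frac{145}{76} + 8510\right) - 32 = \frac{646905}{76} - 32 = \frac{644473}{76}$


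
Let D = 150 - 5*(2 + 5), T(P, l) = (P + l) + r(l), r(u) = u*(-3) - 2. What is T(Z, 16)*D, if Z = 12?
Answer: -2530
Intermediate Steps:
r(u) = -2 - 3*u (r(u) = -3*u - 2 = -2 - 3*u)
T(P, l) = -2 + P - 2*l (T(P, l) = (P + l) + (-2 - 3*l) = -2 + P - 2*l)
D = 115 (D = 150 - 5*7 = 150 - 35 = 115)
T(Z, 16)*D = (-2 + 12 - 2*16)*115 = (-2 + 12 - 32)*115 = -22*115 = -2530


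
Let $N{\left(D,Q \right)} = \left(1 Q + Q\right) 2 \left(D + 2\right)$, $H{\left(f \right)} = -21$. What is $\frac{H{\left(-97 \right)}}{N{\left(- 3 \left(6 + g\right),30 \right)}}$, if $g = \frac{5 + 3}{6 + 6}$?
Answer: $\frac{7}{720} \approx 0.0097222$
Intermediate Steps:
$g = \frac{2}{3}$ ($g = \frac{8}{12} = 8 \cdot \frac{1}{12} = \frac{2}{3} \approx 0.66667$)
$N{\left(D,Q \right)} = 4 Q \left(2 + D\right)$ ($N{\left(D,Q \right)} = \left(Q + Q\right) 2 \left(2 + D\right) = 2 Q 2 \left(2 + D\right) = 4 Q \left(2 + D\right)$)
$\frac{H{\left(-97 \right)}}{N{\left(- 3 \left(6 + g\right),30 \right)}} = - \frac{21}{4 \cdot 30 \left(2 - 3 \left(6 + \frac{2}{3}\right)\right)} = - \frac{21}{4 \cdot 30 \left(2 - 20\right)} = - \frac{21}{4 \cdot 30 \left(-18\right)} = - \frac{21}{-2160} = \left(-21\right) \left(- \frac{1}{2160}\right) = \frac{7}{720}$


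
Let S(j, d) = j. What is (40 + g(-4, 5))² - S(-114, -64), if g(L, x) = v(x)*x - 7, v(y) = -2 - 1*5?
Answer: 118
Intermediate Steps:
v(y) = -7 (v(y) = -2 - 5 = -7)
g(L, x) = -7 - 7*x (g(L, x) = -7*x - 7 = -7 - 7*x)
(40 + g(-4, 5))² - S(-114, -64) = (40 + (-7 - 7*5))² - 1*(-114) = (40 + (-7 - 35))² + 114 = (40 - 42)² + 114 = (-2)² + 114 = 4 + 114 = 118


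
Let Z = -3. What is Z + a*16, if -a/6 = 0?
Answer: -3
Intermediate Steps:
a = 0 (a = -6*0 = 0)
Z + a*16 = -3 + 0*16 = -3 + 0 = -3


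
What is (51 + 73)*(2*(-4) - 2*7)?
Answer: -2728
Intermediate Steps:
(51 + 73)*(2*(-4) - 2*7) = 124*(-8 - 14) = 124*(-22) = -2728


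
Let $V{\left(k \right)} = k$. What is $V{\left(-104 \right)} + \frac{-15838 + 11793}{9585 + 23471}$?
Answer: $- \frac{3441869}{33056} \approx -104.12$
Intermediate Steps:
$V{\left(-104 \right)} + \frac{-15838 + 11793}{9585 + 23471} = -104 + \frac{-15838 + 11793}{9585 + 23471} = -104 - \frac{4045}{33056} = - \frac{3441869}{33056}$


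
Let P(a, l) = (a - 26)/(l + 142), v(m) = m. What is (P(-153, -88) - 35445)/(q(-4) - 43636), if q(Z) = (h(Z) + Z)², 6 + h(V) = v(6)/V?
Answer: 3828418/4698405 ≈ 0.81483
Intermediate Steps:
h(V) = -6 + 6/V
P(a, l) = (-26 + a)/(142 + l)
q(Z) = (-6 + Z + 6/Z)² (q(Z) = ((-6 + 6/Z) + Z)² = (-6 + Z + 6/Z)²)
(P(-153, -88) - 35445)/(q(-4) - 43636) = ((-26 - 153)/(142 - 88) - 35445)/((6 - 4*(-6 - 4))²/(-4)² - 43636) = (-179/54 - 35445)/((6 - 4*(-10))²/16 - 43636) = ((1/54)*(-179) - 35445)/((6 + 40)²/16 - 43636) = (-179/54 - 35445)/((1/16)*46² - 43636) = -1914209/(54*((1/16)*2116 - 43636)) = -1914209/(54*(529/4 - 43636)) = -1914209/(54*(-174015/4)) = -1914209/54*(-4/174015) = 3828418/4698405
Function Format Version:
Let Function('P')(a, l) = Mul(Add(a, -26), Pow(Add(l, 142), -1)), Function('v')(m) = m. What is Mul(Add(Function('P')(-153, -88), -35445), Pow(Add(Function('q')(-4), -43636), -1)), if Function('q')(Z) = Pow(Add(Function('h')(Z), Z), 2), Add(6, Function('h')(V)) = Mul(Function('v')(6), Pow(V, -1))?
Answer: Rational(3828418, 4698405) ≈ 0.81483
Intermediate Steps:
Function('h')(V) = Add(-6, Mul(6, Pow(V, -1)))
Function('P')(a, l) = Mul(Pow(Add(142, l), -1), Add(-26, a)) (Function('P')(a, l) = Mul(Add(-26, a), Pow(Add(142, l), -1)) = Mul(Pow(Add(142, l), -1), Add(-26, a)))
Function('q')(Z) = Pow(Add(-6, Z, Mul(6, Pow(Z, -1))), 2) (Function('q')(Z) = Pow(Add(Add(-6, Mul(6, Pow(Z, -1))), Z), 2) = Pow(Add(-6, Z, Mul(6, Pow(Z, -1))), 2))
Mul(Add(Function('P')(-153, -88), -35445), Pow(Add(Function('q')(-4), -43636), -1)) = Mul(Add(Mul(Pow(Add(142, -88), -1), Add(-26, -153)), -35445), Pow(Add(Mul(Pow(-4, -2), Pow(Add(6, Mul(-4, Add(-6, -4))), 2)), -43636), -1)) = Mul(Add(Mul(Pow(54, -1), -179), -35445), Pow(Add(Mul(Rational(1, 16), Pow(Add(6, Mul(-4, -10)), 2)), -43636), -1)) = Mul(Add(Mul(Rational(1, 54), -179), -35445), Pow(Add(Mul(Rational(1, 16), Pow(Add(6, 40), 2)), -43636), -1)) = Mul(Add(Rational(-179, 54), -35445), Pow(Add(Mul(Rational(1, 16), Pow(46, 2)), -43636), -1)) = Mul(Rational(-1914209, 54), Pow(Add(Mul(Rational(1, 16), 2116), -43636), -1)) = Mul(Rational(-1914209, 54), Pow(Add(Rational(529, 4), -43636), -1)) = Mul(Rational(-1914209, 54), Pow(Rational(-174015, 4), -1)) = Mul(Rational(-1914209, 54), Rational(-4, 174015)) = Rational(3828418, 4698405)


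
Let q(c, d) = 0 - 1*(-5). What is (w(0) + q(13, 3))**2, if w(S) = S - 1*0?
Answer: 25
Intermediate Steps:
q(c, d) = 5 (q(c, d) = 0 + 5 = 5)
w(S) = S (w(S) = S + 0 = S)
(w(0) + q(13, 3))**2 = (0 + 5)**2 = 5**2 = 25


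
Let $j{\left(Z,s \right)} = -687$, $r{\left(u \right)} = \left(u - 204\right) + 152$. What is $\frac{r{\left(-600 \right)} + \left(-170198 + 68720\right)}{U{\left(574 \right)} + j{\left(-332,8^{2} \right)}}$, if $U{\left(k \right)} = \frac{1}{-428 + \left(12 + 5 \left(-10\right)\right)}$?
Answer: $\frac{47592580}{320143} \approx 148.66$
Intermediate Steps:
$r{\left(u \right)} = -52 + u$ ($r{\left(u \right)} = \left(-204 + u\right) + 152 = -52 + u$)
$U{\left(k \right)} = - \frac{1}{466}$ ($U{\left(k \right)} = \frac{1}{-428 + \left(12 - 50\right)} = \frac{1}{-428 - 38} = \frac{1}{-466} = - \frac{1}{466}$)
$\frac{r{\left(-600 \right)} + \left(-170198 + 68720\right)}{U{\left(574 \right)} + j{\left(-332,8^{2} \right)}} = \frac{\left(-52 - 600\right) + \left(-170198 + 68720\right)}{- \frac{1}{466} - 687} = \frac{-652 - 101478}{- \frac{320143}{466}} = \left(-102130\right) \left(- \frac{466}{320143}\right) = \frac{47592580}{320143}$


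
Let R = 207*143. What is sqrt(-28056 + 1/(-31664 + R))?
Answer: I*sqrt(119405468327)/2063 ≈ 167.5*I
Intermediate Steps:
R = 29601
sqrt(-28056 + 1/(-31664 + R)) = sqrt(-28056 + 1/(-31664 + 29601)) = sqrt(-28056 + 1/(-2063)) = sqrt(-28056 - 1/2063) = sqrt(-57879529/2063) = I*sqrt(119405468327)/2063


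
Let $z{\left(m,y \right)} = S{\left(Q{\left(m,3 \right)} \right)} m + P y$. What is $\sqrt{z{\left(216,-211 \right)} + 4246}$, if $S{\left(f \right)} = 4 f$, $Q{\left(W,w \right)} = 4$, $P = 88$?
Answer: $i \sqrt{10866} \approx 104.24 i$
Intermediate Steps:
$z{\left(m,y \right)} = 16 m + 88 y$ ($z{\left(m,y \right)} = 4 \cdot 4 m + 88 y = 16 m + 88 y$)
$\sqrt{z{\left(216,-211 \right)} + 4246} = \sqrt{\left(16 \cdot 216 + 88 \left(-211\right)\right) + 4246} = \sqrt{\left(3456 - 18568\right) + 4246} = \sqrt{-15112 + 4246} = \sqrt{-10866} = i \sqrt{10866}$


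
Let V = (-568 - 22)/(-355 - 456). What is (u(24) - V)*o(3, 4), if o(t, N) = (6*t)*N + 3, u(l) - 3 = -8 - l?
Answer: -1808175/811 ≈ -2229.6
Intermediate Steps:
V = 590/811 (V = -590/(-811) = -590*(-1/811) = 590/811 ≈ 0.72750)
u(l) = -5 - l (u(l) = 3 + (-8 - l) = -5 - l)
o(t, N) = 3 + 6*N*t (o(t, N) = 6*N*t + 3 = 3 + 6*N*t)
(u(24) - V)*o(3, 4) = ((-5 - 1*24) - 1*590/811)*(3 + 6*4*3) = ((-5 - 24) - 590/811)*(3 + 72) = (-29 - 590/811)*75 = -24109/811*75 = -1808175/811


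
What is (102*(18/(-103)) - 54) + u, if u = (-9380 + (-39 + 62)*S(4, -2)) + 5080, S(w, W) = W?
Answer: -455036/103 ≈ -4417.8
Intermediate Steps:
u = -4346 (u = (-9380 + (-39 + 62)*(-2)) + 5080 = (-9380 + 23*(-2)) + 5080 = (-9380 - 46) + 5080 = -9426 + 5080 = -4346)
(102*(18/(-103)) - 54) + u = (102*(18/(-103)) - 54) - 4346 = (102*(18*(-1/103)) - 54) - 4346 = (102*(-18/103) - 54) - 4346 = (-1836/103 - 54) - 4346 = -7398/103 - 4346 = -455036/103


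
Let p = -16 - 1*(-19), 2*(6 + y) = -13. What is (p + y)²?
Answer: 361/4 ≈ 90.250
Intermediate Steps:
y = -25/2 (y = -6 + (½)*(-13) = -6 - 13/2 = -25/2 ≈ -12.500)
p = 3 (p = -16 + 19 = 3)
(p + y)² = (3 - 25/2)² = (-19/2)² = 361/4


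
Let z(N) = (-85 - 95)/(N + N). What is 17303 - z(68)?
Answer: 588347/34 ≈ 17304.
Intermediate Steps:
z(N) = -90/N (z(N) = -180*1/(2*N) = -90/N)
17303 - z(68) = 17303 - (-90)/68 = 17303 - 1*(-45/34) = 17303 + 45/34 = 588347/34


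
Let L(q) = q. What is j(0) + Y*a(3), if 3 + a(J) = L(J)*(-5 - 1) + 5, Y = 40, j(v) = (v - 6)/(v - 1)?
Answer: -634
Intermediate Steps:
j(v) = (-6 + v)/(-1 + v)
a(J) = 2 - 6*J (a(J) = -3 + (J*(-5 - 1) + 5) = -3 + (J*(-6) + 5) = -3 + (-6*J + 5) = -3 + (5 - 6*J) = 2 - 6*J)
j(0) + Y*a(3) = (-6 + 0)/(-1 + 0) + 40*(2 - 6*3) = -6/(-1) + 40*(2 - 18) = -1*(-6) + 40*(-16) = 6 - 640 = -634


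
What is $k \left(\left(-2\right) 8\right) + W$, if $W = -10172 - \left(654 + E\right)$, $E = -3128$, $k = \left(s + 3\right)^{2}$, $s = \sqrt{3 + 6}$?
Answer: $-8274$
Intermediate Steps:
$s = 3$ ($s = \sqrt{9} = 3$)
$k = 36$ ($k = \left(3 + 3\right)^{2} = 6^{2} = 36$)
$W = -7698$ ($W = -10172 - \left(654 - 3128\right) = -10172 - -2474 = -10172 + 2474 = -7698$)
$k \left(\left(-2\right) 8\right) + W = 36 \left(\left(-2\right) 8\right) - 7698 = 36 \left(-16\right) - 7698 = -576 - 7698 = -8274$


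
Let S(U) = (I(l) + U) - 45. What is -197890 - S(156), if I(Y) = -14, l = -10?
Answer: -197987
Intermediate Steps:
S(U) = -59 + U (S(U) = (-14 + U) - 45 = -59 + U)
-197890 - S(156) = -197890 - (-59 + 156) = -197890 - 1*97 = -197890 - 97 = -197987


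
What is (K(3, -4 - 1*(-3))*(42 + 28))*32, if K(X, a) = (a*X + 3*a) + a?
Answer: -15680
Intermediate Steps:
K(X, a) = 4*a + X*a (K(X, a) = (X*a + 3*a) + a = (3*a + X*a) + a = 4*a + X*a)
(K(3, -4 - 1*(-3))*(42 + 28))*32 = (((-4 - 1*(-3))*(4 + 3))*(42 + 28))*32 = (((-4 + 3)*7)*70)*32 = (-1*7*70)*32 = -7*70*32 = -490*32 = -15680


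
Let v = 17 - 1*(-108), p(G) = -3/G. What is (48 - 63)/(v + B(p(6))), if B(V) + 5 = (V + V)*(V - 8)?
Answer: -30/257 ≈ -0.11673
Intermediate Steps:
v = 125 (v = 17 + 108 = 125)
B(V) = -5 + 2*V*(-8 + V) (B(V) = -5 + (V + V)*(V - 8) = -5 + (2*V)*(-8 + V) = -5 + 2*V*(-8 + V))
(48 - 63)/(v + B(p(6))) = (48 - 63)/(125 + (-5 - (-48)/6 + 2*(-3/6)**2)) = -15/(125 + (-5 - (-48)/6 + 2*(-3*1/6)**2)) = -15/(125 + (-5 - 16*(-1/2) + 2*(-1/2)**2)) = -15/(125 + (-5 + 8 + 2*(1/4))) = -15/(125 + (-5 + 8 + 1/2)) = -15/(125 + 7/2) = -15/257/2 = -15*2/257 = -30/257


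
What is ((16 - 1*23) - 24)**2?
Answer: 961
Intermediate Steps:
((16 - 1*23) - 24)**2 = ((16 - 23) - 24)**2 = (-7 - 24)**2 = (-31)**2 = 961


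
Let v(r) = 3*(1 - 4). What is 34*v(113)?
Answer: -306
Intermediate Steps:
v(r) = -9 (v(r) = 3*(-3) = -9)
34*v(113) = 34*(-9) = -306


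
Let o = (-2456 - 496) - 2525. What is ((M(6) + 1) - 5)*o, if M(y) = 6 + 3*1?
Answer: -27385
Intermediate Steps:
M(y) = 9 (M(y) = 6 + 3 = 9)
o = -5477 (o = -2952 - 2525 = -5477)
((M(6) + 1) - 5)*o = ((9 + 1) - 5)*(-5477) = (10 - 5)*(-5477) = 5*(-5477) = -27385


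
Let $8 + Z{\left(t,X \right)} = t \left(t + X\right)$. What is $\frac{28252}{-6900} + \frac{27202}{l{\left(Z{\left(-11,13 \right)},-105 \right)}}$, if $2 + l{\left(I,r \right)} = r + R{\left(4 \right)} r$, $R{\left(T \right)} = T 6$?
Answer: $- \frac{65477951}{4531575} \approx -14.449$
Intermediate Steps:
$Z{\left(t,X \right)} = -8 + t \left(X + t\right)$ ($Z{\left(t,X \right)} = -8 + t \left(t + X\right) = -8 + t \left(X + t\right)$)
$R{\left(T \right)} = 6 T$
$l{\left(I,r \right)} = -2 + 25 r$ ($l{\left(I,r \right)} = -2 + \left(r + 6 \cdot 4 r\right) = -2 + \left(r + 24 r\right) = -2 + 25 r$)
$\frac{28252}{-6900} + \frac{27202}{l{\left(Z{\left(-11,13 \right)},-105 \right)}} = \frac{28252}{-6900} + \frac{27202}{-2 + 25 \left(-105\right)} = 28252 \left(- \frac{1}{6900}\right) + \frac{27202}{-2 - 2625} = - \frac{7063}{1725} + \frac{27202}{-2627} = - \frac{7063}{1725} + 27202 \left(- \frac{1}{2627}\right) = - \frac{7063}{1725} - \frac{27202}{2627} = - \frac{65477951}{4531575}$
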